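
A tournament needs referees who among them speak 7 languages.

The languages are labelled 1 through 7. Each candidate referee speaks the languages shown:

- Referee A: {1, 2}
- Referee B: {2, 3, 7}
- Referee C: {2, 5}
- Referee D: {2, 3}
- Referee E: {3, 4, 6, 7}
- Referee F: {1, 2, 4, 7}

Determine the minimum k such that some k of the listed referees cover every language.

3

Take {C, E, F}. Their union is {1, 2, 3, 4, 5, 6, 7}, which is all 7 languages.
Only C contains 5, so C is forced; the remaining 5 languages need at least 2 more referees (each remaining referee adds at most 4) — so at least 3 referees are needed, and 3 is optimal.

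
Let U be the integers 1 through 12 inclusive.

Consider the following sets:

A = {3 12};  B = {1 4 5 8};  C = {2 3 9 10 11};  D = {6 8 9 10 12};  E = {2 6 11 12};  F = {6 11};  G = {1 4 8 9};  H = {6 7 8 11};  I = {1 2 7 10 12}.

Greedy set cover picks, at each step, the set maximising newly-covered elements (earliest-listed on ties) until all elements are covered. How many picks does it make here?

4

Greedy: pick C (covers 5 new) → pick B (covers 4 new) → pick D (covers 2 new) → pick H (covers 1 new). Total picks: 4.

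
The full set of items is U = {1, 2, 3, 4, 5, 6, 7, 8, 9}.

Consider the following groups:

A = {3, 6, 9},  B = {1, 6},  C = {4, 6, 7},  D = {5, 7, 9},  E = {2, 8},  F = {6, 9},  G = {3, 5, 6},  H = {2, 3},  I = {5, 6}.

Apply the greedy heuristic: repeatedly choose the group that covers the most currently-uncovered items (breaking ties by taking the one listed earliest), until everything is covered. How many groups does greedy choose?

5

Greedy: pick A (covers 3 new) → pick C (covers 2 new) → pick E (covers 2 new) → pick B (covers 1 new) → pick D (covers 1 new). Total picks: 5.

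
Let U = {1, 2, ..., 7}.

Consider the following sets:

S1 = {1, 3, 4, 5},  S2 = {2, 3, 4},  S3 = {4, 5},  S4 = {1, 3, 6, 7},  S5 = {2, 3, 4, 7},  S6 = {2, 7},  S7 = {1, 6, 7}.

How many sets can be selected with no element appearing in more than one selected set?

S3, S7 are pairwise disjoint (S3={4,5}; S7={1,6,7}).
Every remaining set overlaps one of these, and no 3 of the listed sets are pairwise disjoint, so 2 is the maximum.

2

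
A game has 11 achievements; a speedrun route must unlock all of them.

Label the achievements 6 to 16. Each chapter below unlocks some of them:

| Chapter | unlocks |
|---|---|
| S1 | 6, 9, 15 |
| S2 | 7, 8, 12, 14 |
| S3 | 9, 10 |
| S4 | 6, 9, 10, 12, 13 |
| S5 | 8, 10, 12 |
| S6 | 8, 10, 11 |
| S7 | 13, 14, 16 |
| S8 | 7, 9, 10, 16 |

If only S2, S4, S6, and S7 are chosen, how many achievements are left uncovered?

1

Union of S2, S4, S6, S7 = {6, 7, 8, 9, 10, 11, 12, 13, 14, 16}.
Not covered: 15 — 1 achievement.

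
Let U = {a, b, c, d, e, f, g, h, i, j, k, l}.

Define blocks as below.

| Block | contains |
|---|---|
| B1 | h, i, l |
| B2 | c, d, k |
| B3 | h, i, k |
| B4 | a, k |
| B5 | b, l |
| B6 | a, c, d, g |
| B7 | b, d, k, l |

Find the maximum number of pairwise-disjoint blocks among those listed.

B3, B5, B6 are pairwise disjoint (B3={h,i,k}; B5={b,l}; B6={a,c,d,g}).
Every remaining block overlaps one of these, and no 4 of the listed blocks are pairwise disjoint, so 3 is the maximum.

3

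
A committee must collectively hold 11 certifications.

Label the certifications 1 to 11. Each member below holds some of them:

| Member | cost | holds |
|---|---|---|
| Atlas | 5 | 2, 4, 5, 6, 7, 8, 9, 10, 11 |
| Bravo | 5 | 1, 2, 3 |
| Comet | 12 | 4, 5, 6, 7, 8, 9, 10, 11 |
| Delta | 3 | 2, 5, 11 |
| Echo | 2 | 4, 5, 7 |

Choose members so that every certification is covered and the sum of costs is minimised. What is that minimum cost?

10

Atlas, Bravo together cover every certification (Atlas ∪ Bravo = {1, 2, 3, 4, 5, 6, 7, 8, 9, 10, 11}); total cost 5 + 5 = 10.
No covering selection has total cost below 10.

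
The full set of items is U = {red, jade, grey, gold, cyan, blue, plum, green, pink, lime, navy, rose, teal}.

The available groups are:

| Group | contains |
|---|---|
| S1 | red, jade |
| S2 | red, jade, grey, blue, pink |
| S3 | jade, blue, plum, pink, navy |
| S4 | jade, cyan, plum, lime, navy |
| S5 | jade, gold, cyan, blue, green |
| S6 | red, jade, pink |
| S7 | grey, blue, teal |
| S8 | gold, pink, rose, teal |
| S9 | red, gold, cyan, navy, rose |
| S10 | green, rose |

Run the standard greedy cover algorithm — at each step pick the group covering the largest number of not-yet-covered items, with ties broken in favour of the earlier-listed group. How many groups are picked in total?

Greedy: pick S2 (covers 5 new) → pick S4 (covers 4 new) → pick S8 (covers 3 new) → pick S5 (covers 1 new). Total picks: 4.

4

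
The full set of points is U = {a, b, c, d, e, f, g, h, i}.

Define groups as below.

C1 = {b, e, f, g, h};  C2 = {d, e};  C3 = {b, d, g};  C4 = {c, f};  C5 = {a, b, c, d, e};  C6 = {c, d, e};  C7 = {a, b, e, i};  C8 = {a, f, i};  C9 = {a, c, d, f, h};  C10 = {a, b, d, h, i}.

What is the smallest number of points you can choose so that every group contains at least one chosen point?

3

Take T = {a, d, f}. Each listed group contains at least one of these, so T is a hitting set of size 3.
No choice of 2 points meets every group, so 3 is the minimum.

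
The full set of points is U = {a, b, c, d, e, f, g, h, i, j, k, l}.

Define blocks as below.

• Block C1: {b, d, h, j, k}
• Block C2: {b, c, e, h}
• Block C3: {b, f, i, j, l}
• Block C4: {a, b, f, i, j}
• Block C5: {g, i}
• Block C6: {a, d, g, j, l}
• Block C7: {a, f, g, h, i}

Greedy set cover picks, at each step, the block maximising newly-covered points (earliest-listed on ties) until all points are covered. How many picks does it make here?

Greedy: pick C1 (covers 5 new) → pick C7 (covers 4 new) → pick C2 (covers 2 new) → pick C3 (covers 1 new). Total picks: 4.

4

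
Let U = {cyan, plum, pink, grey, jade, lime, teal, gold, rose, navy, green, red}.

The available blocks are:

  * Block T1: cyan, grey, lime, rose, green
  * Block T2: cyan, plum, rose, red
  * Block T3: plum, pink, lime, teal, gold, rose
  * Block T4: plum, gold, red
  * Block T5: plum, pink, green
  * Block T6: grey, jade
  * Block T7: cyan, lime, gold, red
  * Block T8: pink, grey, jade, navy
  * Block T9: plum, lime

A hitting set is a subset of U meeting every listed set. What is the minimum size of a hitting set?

Take H = {plum, grey, lime}. Each listed block contains at least one of these, so H is a hitting set of size 3.
The blocks T5, T6, T7 are pairwise disjoint, so any hitting set needs a separate element for each — at least 3. Hence 3 is optimal.

3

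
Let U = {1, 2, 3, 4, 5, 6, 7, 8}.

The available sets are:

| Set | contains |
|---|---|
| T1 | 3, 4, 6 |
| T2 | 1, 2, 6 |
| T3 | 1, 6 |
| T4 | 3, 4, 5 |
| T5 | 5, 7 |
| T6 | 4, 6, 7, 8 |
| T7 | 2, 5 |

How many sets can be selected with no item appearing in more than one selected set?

2

T1, T5 are pairwise disjoint (T1={3,4,6}; T5={5,7}).
Every remaining set overlaps one of these, and no 3 of the listed sets are pairwise disjoint, so 2 is the maximum.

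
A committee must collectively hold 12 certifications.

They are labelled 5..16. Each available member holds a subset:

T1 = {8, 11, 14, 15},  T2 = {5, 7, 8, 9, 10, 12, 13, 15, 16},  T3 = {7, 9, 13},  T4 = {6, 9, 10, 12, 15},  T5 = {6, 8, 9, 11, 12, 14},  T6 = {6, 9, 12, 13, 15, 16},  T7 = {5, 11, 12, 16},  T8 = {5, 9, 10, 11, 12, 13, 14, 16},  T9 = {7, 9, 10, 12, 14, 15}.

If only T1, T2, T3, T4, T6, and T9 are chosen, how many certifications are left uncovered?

Union of T1, T2, T3, T4, T6, T9 = {5, 6, 7, 8, 9, 10, 11, 12, 13, 14, 15, 16} — that's every certification, so 0 are uncovered.

0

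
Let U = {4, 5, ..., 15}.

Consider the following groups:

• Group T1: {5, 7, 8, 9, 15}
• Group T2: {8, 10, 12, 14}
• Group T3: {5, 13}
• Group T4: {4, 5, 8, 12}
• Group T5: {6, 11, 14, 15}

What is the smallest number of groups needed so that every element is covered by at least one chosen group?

5

T1, T2, T3, T4, and T5 cover everything between them: the union {4, 5, 6, 7, 8, 9, 10, 11, 12, 13, 14, 15} is all of U.
No 4 of the 5 groups cover everything (all 5 combinations miss at least one element), so 5 is optimal.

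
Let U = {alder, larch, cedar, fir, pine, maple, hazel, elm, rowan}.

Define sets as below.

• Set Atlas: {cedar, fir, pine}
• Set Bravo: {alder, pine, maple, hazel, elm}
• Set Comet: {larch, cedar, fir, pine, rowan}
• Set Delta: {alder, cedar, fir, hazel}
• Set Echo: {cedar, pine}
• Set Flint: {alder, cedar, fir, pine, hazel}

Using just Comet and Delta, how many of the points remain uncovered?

2

Union of Comet, Delta = {alder, larch, cedar, fir, pine, hazel, rowan}.
Not covered: maple, elm — 2 points.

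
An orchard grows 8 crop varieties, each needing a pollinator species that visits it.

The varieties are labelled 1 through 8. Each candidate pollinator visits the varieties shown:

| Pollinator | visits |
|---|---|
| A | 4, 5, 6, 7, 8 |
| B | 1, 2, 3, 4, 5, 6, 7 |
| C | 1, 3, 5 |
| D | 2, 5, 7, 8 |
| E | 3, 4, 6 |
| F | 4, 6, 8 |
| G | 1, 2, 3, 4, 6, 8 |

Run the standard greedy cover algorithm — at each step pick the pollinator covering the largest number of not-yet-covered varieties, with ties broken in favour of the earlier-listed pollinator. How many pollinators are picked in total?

2

Greedy: pick B (covers 7 new) → pick A (covers 1 new). Total picks: 2.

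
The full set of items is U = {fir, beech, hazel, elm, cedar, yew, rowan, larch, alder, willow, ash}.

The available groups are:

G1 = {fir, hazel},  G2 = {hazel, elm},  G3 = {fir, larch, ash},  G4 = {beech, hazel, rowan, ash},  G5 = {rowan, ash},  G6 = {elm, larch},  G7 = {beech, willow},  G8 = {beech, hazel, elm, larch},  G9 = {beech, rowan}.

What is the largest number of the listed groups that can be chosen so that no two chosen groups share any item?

4

G1, G5, G6, G7 are pairwise disjoint (G1={fir,hazel}; G5={rowan,ash}; G6={elm,larch}; G7={beech,willow}).
Every remaining group overlaps one of these, and no 5 of the listed groups are pairwise disjoint, so 4 is the maximum.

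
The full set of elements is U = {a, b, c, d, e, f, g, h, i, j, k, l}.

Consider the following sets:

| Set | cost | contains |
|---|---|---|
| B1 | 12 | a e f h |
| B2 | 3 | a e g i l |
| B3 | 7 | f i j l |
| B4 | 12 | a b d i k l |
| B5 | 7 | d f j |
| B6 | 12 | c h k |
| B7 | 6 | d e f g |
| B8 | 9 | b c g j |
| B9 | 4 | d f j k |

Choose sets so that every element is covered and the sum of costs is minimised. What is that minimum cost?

B2, B6, B8, B9 together cover every element (B2 ∪ B6 ∪ B8 ∪ B9 = {a, b, c, d, e, f, g, h, i, j, k, l}); total cost 3 + 12 + 9 + 4 = 28.
No covering selection has total cost below 28.

28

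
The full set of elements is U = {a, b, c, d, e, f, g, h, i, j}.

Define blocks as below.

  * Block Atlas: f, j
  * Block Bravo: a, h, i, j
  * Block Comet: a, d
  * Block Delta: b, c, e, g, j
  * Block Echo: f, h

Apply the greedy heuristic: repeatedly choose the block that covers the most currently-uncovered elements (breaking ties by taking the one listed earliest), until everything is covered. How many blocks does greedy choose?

4

Greedy: pick Delta (covers 5 new) → pick Bravo (covers 3 new) → pick Atlas (covers 1 new) → pick Comet (covers 1 new). Total picks: 4.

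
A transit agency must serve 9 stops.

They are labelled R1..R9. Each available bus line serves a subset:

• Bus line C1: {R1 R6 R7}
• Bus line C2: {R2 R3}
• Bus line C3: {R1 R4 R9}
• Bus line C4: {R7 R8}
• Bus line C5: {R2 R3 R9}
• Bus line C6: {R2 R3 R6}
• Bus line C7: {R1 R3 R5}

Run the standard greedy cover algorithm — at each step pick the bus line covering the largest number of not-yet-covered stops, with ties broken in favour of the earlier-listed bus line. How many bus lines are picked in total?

Greedy: pick C1 (covers 3 new) → pick C5 (covers 3 new) → pick C3 (covers 1 new) → pick C4 (covers 1 new) → pick C7 (covers 1 new). Total picks: 5.
(The true minimum cover uses only 4 bus lines, so greedy is not optimal here.)

5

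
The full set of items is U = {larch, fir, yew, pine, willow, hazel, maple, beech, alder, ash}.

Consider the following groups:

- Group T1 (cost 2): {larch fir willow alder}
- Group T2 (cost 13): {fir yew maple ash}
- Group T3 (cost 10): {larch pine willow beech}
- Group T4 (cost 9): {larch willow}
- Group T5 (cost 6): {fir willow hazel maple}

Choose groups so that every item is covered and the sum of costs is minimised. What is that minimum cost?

31

T1, T2, T3, T5 together cover every item (T1 ∪ T2 ∪ T3 ∪ T5 = {larch, fir, yew, pine, willow, hazel, maple, beech, alder, ash}); total cost 2 + 13 + 10 + 6 = 31.
No covering selection has total cost below 31.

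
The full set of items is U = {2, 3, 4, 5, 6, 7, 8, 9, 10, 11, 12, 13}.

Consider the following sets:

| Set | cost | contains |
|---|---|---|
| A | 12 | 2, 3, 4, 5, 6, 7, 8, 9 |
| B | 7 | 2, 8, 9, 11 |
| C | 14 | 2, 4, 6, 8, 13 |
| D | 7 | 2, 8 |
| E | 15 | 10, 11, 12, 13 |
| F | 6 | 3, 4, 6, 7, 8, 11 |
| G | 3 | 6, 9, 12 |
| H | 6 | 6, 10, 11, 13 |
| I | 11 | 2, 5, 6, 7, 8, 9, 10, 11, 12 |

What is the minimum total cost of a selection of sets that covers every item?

A, G, H together cover every item (A ∪ G ∪ H = {2, 3, 4, 5, 6, 7, 8, 9, 10, 11, 12, 13}); total cost 12 + 3 + 6 = 21.
The greedy pick F, G, H, I costs 26; no covering selection beats 21.

21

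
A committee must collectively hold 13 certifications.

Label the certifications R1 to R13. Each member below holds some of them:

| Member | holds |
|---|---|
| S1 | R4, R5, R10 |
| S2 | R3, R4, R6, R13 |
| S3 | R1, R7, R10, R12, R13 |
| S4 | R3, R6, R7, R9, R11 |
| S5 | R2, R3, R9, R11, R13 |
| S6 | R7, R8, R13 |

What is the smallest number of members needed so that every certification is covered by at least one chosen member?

5

S1 and S3 and S4 and S5 and S6 together: S1 ∪ S3 ∪ S4 ∪ S5 ∪ S6 = {R1, R2, R3, R4, R5, R6, R7, R8, R9, R10, R11, R12, R13} — every certification is covered.
No 4 of the 6 members cover everything (all 15 combinations miss at least one certification), so 5 is optimal.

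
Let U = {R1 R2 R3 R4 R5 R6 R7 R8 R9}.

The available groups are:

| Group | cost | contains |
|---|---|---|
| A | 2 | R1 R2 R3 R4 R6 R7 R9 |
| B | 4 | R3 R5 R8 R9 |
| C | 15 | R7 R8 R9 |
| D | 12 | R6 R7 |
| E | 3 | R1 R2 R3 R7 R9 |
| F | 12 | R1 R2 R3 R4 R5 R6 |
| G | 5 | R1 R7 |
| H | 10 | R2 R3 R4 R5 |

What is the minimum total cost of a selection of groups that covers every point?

A, B together cover every point (A ∪ B = {R1, R2, R3, R4, R5, R6, R7, R8, R9}); total cost 2 + 4 = 6.
No covering selection has total cost below 6.

6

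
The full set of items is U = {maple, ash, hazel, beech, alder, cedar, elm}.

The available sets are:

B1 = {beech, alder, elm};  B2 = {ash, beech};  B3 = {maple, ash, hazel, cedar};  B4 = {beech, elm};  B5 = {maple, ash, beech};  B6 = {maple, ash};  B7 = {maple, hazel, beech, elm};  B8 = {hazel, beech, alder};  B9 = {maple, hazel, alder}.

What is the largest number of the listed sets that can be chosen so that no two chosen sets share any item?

B1, B6 are pairwise disjoint (B1={beech,alder,elm}; B6={maple,ash}).
Every remaining set overlaps one of these, and no 3 of the listed sets are pairwise disjoint, so 2 is the maximum.

2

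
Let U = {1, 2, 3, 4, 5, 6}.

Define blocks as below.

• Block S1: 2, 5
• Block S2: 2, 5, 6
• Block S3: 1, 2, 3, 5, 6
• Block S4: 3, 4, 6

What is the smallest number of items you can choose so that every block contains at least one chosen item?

2

Take H = {5, 6}. Each listed block contains at least one of these, so H is a hitting set of size 2.
The blocks S1, S4 are pairwise disjoint, so any hitting set needs a separate item for each — at least 2. Hence 2 is optimal.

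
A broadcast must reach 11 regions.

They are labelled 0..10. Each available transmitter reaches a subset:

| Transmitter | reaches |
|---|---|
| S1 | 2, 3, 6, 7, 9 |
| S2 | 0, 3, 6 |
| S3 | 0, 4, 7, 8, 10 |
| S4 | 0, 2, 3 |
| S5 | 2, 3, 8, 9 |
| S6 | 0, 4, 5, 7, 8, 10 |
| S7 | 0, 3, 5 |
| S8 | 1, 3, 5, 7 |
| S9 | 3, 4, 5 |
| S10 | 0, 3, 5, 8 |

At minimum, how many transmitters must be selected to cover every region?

Take {S1, S6, S8}. Their union is {0, 1, 2, 3, 4, 5, 6, 7, 8, 9, 10}, which is all 11 regions.
Only S8 contains 1, so S8 is forced; the remaining 7 regions need at least 2 more transmitters (each remaining transmitter adds at most 4) — so at least 3 transmitters are needed, and 3 is optimal.

3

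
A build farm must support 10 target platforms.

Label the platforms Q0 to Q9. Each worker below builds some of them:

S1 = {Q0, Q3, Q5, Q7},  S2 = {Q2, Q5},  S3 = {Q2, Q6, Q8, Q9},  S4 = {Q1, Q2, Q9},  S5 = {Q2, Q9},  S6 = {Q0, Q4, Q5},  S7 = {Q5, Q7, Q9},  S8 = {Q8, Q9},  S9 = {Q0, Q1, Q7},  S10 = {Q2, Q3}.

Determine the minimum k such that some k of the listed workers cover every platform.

S1 and S3 and S4 and S6 together: S1 ∪ S3 ∪ S4 ∪ S6 = {Q0, Q1, Q2, Q3, Q4, Q5, Q6, Q7, Q8, Q9} — every platform is covered.
No 3 of the 10 workers cover everything (all 120 combinations miss at least one platform), so 4 is optimal.

4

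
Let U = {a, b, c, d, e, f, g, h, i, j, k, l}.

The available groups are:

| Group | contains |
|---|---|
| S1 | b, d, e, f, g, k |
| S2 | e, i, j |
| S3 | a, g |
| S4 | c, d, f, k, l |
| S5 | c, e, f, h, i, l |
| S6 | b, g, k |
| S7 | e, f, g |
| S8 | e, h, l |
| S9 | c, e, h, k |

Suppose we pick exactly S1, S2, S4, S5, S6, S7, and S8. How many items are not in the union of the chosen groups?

Union of S1, S2, S4, S5, S6, S7, S8 = {b, c, d, e, f, g, h, i, j, k, l}.
Not covered: a — 1 item.

1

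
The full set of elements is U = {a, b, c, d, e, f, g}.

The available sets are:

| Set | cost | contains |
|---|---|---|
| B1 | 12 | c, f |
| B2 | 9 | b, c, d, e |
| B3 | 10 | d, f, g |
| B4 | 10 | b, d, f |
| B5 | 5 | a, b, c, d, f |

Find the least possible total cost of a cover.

24

B2, B3, B5 together cover every element (B2 ∪ B3 ∪ B5 = {a, b, c, d, e, f, g}); total cost 9 + 10 + 5 = 24.
No covering selection has total cost below 24.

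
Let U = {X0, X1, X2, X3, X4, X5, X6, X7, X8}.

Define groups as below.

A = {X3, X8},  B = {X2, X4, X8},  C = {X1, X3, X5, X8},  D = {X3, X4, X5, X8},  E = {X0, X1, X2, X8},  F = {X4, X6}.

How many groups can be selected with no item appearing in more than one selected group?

E, F are pairwise disjoint (E={X0,X1,X2,X8}; F={X4,X6}).
Every remaining group overlaps one of these, and no 3 of the listed groups are pairwise disjoint, so 2 is the maximum.

2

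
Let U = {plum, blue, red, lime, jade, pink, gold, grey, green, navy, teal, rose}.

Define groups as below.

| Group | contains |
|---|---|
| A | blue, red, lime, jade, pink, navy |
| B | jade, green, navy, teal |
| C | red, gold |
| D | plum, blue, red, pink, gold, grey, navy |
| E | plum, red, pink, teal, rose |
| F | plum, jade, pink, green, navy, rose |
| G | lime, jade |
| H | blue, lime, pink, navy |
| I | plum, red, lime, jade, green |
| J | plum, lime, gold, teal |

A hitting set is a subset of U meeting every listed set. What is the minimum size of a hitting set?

The 3 points {jade, pink, gold} hit every group.
No choice of 2 points meets every group, so 3 is the minimum.

3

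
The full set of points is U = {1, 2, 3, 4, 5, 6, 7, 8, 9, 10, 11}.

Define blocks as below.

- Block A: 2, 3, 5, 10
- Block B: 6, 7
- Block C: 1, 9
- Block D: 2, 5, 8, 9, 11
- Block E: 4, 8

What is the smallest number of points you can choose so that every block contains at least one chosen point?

The 4 points {1, 2, 7, 8} hit every block.
The blocks A, B, C, E are pairwise disjoint, so any hitting set needs a separate point for each — at least 4. Hence 4 is optimal.

4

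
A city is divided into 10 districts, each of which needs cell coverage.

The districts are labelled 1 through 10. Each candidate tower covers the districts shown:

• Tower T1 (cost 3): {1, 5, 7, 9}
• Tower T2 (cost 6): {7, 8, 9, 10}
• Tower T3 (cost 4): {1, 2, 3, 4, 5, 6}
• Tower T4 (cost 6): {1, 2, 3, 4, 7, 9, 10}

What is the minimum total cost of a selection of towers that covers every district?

10

T2, T3 together cover every district (T2 ∪ T3 = {1, 2, 3, 4, 5, 6, 7, 8, 9, 10}); total cost 6 + 4 = 10.
The greedy pick T3, T1, T2 costs 13; no covering selection beats 10.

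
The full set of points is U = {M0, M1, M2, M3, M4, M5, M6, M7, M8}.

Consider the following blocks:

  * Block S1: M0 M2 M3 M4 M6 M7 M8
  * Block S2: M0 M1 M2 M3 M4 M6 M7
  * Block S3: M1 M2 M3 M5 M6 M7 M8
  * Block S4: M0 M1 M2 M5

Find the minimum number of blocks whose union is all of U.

S1 and S4 together: S1 ∪ S4 = {M0, M1, M2, M3, M4, M5, M6, M7, M8} — every point is covered.
No single block has all 9 points (the largest, S1, has 7), so 2 is optimal.

2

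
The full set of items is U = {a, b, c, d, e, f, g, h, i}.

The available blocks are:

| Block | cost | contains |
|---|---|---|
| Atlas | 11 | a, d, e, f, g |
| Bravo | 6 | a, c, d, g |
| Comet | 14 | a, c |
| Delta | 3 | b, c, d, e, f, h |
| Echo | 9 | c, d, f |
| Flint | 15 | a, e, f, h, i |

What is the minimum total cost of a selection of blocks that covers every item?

Bravo, Delta, Flint together cover every item (Bravo ∪ Delta ∪ Flint = {a, b, c, d, e, f, g, h, i}); total cost 6 + 3 + 15 = 24.
No covering selection has total cost below 24.

24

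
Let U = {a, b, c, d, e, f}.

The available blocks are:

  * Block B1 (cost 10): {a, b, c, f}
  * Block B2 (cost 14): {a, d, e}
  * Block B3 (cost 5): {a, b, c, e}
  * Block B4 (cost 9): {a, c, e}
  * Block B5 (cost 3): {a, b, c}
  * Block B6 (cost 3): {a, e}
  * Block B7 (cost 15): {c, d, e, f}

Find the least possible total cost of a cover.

B5, B7 together cover every point (B5 ∪ B7 = {a, b, c, d, e, f}); total cost 3 + 15 = 18.
The greedy pick B5, B6, B7 costs 21; no covering selection beats 18.

18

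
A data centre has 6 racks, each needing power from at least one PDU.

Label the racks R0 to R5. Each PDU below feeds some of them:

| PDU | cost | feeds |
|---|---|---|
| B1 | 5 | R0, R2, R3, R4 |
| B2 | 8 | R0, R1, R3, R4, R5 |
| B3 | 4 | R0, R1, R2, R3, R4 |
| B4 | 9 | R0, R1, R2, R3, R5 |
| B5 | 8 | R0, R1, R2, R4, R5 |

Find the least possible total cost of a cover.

B2, B3 together cover every rack (B2 ∪ B3 = {R0, R1, R2, R3, R4, R5}); total cost 8 + 4 = 12.
No covering selection has total cost below 12.

12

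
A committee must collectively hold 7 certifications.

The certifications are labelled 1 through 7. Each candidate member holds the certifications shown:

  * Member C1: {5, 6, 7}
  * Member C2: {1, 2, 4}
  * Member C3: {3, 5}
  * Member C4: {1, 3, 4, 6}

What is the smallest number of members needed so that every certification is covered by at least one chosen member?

Take {C1, C2, C3}. Their union is {1, 2, 3, 4, 5, 6, 7}, which is all 7 certifications.
Only C2 contains 2, so C2 is forced; the remaining 4 certifications need at least 2 more members (each remaining member adds at most 3) — so at least 3 members are needed, and 3 is optimal.

3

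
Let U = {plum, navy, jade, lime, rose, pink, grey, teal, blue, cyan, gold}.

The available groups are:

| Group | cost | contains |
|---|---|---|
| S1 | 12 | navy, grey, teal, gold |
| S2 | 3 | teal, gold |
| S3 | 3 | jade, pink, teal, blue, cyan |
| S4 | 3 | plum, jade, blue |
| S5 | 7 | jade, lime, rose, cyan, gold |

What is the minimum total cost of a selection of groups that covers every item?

25

S1, S3, S4, S5 together cover every item (S1 ∪ S3 ∪ S4 ∪ S5 = {plum, navy, jade, lime, rose, pink, grey, teal, blue, cyan, gold}); total cost 12 + 3 + 3 + 7 = 25.
No covering selection has total cost below 25.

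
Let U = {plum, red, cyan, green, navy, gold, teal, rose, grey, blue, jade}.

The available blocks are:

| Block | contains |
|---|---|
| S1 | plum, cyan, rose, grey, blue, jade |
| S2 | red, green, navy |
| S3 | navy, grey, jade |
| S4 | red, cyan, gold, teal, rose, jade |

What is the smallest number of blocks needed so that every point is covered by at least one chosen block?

3

S1, S2, and S4 cover everything between them: the union {plum, red, cyan, green, navy, gold, teal, rose, grey, blue, jade} is all of U.
Only S1 contains plum, so S1 is forced; the remaining 5 points need at least 2 more blocks (each remaining block adds at most 3) — so at least 3 blocks are needed, and 3 is optimal.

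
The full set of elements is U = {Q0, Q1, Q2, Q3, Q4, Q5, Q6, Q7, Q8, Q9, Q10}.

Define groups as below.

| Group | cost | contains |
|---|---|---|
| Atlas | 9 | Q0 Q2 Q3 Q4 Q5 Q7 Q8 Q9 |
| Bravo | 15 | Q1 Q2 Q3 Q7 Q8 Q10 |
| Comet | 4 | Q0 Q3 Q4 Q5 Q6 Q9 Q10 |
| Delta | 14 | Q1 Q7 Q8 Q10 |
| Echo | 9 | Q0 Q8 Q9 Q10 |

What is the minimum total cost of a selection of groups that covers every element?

19

Bravo, Comet together cover every element (Bravo ∪ Comet = {Q0, Q1, Q2, Q3, Q4, Q5, Q6, Q7, Q8, Q9, Q10}); total cost 15 + 4 = 19.
The greedy pick Comet, Atlas, Delta costs 27; no covering selection beats 19.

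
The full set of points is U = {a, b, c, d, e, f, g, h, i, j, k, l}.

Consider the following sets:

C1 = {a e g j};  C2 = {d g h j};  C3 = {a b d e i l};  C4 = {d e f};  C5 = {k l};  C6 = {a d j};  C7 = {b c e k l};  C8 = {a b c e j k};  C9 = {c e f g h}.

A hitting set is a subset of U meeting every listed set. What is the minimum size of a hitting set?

Take T = {f, j, l}. Each listed set contains at least one of these, so T is a hitting set of size 3.
The sets C5, C6, C9 are pairwise disjoint, so any hitting set needs a separate point for each — at least 3. Hence 3 is optimal.

3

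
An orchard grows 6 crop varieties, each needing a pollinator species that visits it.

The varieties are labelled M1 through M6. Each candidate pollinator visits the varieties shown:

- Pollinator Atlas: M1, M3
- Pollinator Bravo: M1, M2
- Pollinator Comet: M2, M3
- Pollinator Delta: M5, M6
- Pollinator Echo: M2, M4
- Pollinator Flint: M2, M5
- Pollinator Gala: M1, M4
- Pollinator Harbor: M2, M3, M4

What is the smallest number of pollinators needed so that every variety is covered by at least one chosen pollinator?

Take {Comet, Delta, Gala}. Their union is {M1, M2, M3, M4, M5, M6}, which is all 6 varieties.
Only Delta contains M6, so Delta is forced; the remaining 4 varieties need at least 2 more pollinators (each remaining pollinator adds at most 3) — so at least 3 pollinators are needed, and 3 is optimal.

3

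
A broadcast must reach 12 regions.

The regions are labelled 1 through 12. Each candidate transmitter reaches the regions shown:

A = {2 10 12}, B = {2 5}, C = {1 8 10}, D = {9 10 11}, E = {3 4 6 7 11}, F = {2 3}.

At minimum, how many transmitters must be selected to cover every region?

5

A and B and C and D and E together: A ∪ B ∪ C ∪ D ∪ E = {1, 2, 3, 4, 5, 6, 7, 8, 9, 10, 11, 12} — every region is covered.
No 4 of the 6 transmitters cover everything (all 15 combinations miss at least one region), so 5 is optimal.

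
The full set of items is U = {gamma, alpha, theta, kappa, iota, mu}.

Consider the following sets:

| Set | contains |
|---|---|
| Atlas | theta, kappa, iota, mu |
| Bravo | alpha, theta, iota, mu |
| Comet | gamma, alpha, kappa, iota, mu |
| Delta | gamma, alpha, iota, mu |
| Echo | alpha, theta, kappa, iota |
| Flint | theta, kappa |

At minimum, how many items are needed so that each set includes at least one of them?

2

Take H = {theta, iota}. Each listed set contains at least one of these, so H is a hitting set of size 2.
The sets Delta, Flint are pairwise disjoint, so any hitting set needs a separate item for each — at least 2. Hence 2 is optimal.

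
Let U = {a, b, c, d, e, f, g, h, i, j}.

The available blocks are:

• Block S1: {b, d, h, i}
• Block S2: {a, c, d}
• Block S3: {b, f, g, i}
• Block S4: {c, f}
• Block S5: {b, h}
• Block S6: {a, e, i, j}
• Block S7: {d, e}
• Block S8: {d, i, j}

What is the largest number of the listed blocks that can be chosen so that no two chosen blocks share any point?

3

S4, S5, S6 are pairwise disjoint (S4={c,f}; S5={b,h}; S6={a,e,i,j}).
Every remaining block overlaps one of these, and no 4 of the listed blocks are pairwise disjoint, so 3 is the maximum.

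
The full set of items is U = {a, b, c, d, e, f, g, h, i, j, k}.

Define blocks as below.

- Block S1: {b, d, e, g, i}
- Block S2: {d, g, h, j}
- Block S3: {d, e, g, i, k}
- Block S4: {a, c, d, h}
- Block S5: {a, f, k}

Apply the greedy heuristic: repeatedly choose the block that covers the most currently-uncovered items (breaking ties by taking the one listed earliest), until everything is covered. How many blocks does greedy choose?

Greedy: pick S1 (covers 5 new) → pick S4 (covers 3 new) → pick S5 (covers 2 new) → pick S2 (covers 1 new). Total picks: 4.

4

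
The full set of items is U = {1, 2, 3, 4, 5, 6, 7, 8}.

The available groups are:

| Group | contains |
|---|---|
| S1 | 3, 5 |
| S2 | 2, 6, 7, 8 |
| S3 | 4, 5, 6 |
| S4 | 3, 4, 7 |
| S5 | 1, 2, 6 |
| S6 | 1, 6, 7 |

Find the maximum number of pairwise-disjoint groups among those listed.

2

S1, S2 are pairwise disjoint (S1={3,5}; S2={2,6,7,8}).
Every remaining group overlaps one of these, and no 3 of the listed groups are pairwise disjoint, so 2 is the maximum.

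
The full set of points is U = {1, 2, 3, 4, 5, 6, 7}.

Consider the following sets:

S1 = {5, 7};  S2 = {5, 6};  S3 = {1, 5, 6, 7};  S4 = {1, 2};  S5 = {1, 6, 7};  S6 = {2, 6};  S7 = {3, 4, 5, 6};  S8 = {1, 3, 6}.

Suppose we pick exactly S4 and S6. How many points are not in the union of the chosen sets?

4

Union of S4, S6 = {1, 2, 6}.
Not covered: 3, 4, 5, 7 — 4 points.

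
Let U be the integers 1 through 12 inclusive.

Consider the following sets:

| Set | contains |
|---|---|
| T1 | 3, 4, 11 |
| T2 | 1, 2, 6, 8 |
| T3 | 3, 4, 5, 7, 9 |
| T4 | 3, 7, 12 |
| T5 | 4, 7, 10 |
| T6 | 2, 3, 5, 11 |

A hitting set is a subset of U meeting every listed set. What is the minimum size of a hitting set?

Take H = {1, 7, 11}. Each listed set contains at least one of these, so H is a hitting set of size 3.
No choice of 2 points meets every set, so 3 is the minimum.

3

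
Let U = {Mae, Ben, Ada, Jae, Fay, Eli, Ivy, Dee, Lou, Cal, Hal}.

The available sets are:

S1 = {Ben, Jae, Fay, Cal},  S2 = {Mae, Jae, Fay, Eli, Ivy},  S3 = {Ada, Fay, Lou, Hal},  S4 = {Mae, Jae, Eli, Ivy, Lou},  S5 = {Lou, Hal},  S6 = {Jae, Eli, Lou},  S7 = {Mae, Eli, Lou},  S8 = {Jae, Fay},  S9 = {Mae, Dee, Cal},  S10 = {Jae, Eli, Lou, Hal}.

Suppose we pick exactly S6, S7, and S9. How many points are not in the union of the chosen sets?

Union of S6, S7, S9 = {Mae, Jae, Eli, Dee, Lou, Cal}.
Not covered: Ben, Ada, Fay, Ivy, Hal — 5 points.

5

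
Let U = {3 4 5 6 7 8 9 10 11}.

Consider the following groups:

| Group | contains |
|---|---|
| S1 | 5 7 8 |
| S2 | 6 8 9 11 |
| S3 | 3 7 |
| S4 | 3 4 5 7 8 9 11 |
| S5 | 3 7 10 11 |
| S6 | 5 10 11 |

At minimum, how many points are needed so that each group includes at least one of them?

2

Take H = {7, 11}. Each listed group contains at least one of these, so H is a hitting set of size 2.
The groups S3, S6 are pairwise disjoint, so any hitting set needs a separate point for each — at least 2. Hence 2 is optimal.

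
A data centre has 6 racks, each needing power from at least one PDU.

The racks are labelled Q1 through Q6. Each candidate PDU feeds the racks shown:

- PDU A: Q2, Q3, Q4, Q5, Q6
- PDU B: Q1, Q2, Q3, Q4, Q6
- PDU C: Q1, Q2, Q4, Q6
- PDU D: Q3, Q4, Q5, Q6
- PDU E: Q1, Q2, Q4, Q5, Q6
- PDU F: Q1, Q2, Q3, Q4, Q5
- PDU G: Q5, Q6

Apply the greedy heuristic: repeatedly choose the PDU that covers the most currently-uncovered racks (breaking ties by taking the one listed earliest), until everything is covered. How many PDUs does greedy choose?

Greedy: pick A (covers 5 new) → pick B (covers 1 new). Total picks: 2.

2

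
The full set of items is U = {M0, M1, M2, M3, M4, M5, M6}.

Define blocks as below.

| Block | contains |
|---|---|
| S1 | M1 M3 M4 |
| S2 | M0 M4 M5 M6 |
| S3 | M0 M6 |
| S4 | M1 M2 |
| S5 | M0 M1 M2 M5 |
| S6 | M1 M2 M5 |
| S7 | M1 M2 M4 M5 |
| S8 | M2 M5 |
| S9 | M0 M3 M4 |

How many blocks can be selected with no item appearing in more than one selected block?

S1, S3, S8 are pairwise disjoint (S1={M1,M3,M4}; S3={M0,M6}; S8={M2,M5}).
Every remaining block overlaps one of these, and no 4 of the listed blocks are pairwise disjoint, so 3 is the maximum.

3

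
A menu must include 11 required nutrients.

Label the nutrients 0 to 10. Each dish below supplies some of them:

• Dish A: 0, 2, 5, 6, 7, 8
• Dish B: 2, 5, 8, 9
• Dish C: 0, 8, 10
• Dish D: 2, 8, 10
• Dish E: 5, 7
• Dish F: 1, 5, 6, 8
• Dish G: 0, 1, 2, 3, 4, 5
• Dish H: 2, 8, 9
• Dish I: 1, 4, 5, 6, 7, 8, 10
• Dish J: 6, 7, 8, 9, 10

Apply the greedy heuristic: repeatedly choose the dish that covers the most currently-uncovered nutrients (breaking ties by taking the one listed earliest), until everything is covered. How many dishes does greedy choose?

Greedy: pick I (covers 7 new) → pick G (covers 3 new) → pick B (covers 1 new). Total picks: 3.
(The true minimum cover uses only 2 dishes, so greedy is not optimal here.)

3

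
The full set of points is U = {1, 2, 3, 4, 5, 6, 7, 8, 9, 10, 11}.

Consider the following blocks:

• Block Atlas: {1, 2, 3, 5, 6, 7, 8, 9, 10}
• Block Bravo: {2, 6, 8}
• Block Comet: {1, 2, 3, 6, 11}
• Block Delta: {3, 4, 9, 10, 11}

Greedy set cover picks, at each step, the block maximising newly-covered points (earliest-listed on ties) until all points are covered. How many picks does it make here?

Greedy: pick Atlas (covers 9 new) → pick Delta (covers 2 new). Total picks: 2.

2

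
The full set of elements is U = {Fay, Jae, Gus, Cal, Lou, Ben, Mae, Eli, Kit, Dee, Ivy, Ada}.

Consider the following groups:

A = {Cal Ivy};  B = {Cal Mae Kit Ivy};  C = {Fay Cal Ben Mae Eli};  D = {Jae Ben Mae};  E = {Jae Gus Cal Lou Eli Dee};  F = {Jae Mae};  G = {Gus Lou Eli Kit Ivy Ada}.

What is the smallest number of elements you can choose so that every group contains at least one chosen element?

The 3 elements {Jae, Mae, Ivy} hit every group.
No choice of 2 elements meets every group, so 3 is the minimum.

3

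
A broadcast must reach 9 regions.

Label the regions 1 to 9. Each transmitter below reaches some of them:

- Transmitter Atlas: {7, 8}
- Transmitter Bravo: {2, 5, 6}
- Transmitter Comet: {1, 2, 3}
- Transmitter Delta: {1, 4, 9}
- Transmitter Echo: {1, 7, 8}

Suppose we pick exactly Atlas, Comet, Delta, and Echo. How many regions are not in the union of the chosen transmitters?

Union of Atlas, Comet, Delta, Echo = {1, 2, 3, 4, 7, 8, 9}.
Not covered: 5, 6 — 2 regions.

2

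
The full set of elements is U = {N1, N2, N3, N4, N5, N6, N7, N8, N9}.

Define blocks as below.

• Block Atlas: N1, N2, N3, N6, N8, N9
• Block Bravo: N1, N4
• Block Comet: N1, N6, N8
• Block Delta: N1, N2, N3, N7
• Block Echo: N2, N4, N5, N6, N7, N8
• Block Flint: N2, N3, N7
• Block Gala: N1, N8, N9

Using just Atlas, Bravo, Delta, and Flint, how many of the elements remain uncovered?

Union of Atlas, Bravo, Delta, Flint = {N1, N2, N3, N4, N6, N7, N8, N9}.
Not covered: N5 — 1 element.

1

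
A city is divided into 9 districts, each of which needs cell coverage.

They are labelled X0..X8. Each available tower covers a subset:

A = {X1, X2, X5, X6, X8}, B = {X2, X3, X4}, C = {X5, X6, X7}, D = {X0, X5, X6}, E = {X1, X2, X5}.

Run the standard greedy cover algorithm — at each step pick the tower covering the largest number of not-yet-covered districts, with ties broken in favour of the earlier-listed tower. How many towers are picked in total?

Greedy: pick A (covers 5 new) → pick B (covers 2 new) → pick C (covers 1 new) → pick D (covers 1 new). Total picks: 4.

4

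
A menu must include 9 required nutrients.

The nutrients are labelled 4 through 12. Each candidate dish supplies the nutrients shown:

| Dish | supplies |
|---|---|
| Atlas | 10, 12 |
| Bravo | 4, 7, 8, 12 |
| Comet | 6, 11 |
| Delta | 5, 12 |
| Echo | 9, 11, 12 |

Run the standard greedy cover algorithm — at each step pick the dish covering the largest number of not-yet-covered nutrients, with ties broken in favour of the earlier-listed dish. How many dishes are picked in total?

Greedy: pick Bravo (covers 4 new) → pick Comet (covers 2 new) → pick Atlas (covers 1 new) → pick Delta (covers 1 new) → pick Echo (covers 1 new). Total picks: 5.

5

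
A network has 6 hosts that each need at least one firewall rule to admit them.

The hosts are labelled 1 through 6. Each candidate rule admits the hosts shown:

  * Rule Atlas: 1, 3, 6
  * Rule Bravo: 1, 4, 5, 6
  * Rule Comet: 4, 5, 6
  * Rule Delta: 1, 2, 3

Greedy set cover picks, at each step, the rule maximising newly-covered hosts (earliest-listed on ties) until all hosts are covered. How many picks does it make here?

2

Greedy: pick Bravo (covers 4 new) → pick Delta (covers 2 new). Total picks: 2.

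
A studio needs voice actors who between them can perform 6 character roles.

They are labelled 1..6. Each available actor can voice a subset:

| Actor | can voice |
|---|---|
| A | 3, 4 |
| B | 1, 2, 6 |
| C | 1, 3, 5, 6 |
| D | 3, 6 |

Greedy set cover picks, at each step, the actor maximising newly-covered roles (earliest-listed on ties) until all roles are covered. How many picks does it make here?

3

Greedy: pick C (covers 4 new) → pick A (covers 1 new) → pick B (covers 1 new). Total picks: 3.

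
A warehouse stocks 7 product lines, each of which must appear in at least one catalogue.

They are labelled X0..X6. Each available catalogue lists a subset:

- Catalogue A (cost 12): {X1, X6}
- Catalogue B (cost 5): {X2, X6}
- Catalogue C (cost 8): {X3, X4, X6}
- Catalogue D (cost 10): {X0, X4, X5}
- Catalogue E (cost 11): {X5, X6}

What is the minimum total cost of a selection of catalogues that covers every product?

A, B, C, D together cover every product (A ∪ B ∪ C ∪ D = {X0, X1, X2, X3, X4, X5, X6}); total cost 12 + 5 + 8 + 10 = 35.
No covering selection has total cost below 35.

35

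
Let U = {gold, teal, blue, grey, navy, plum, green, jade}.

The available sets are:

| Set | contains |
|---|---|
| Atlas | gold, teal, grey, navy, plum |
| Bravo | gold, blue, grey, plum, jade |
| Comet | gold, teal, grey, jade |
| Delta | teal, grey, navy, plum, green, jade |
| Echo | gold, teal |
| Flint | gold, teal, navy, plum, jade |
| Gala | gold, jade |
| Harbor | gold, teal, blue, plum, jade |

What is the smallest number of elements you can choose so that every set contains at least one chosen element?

2

The 2 elements {gold, grey} hit every set.
No single element lies in every set, so at least 2 are needed and 2 is optimal.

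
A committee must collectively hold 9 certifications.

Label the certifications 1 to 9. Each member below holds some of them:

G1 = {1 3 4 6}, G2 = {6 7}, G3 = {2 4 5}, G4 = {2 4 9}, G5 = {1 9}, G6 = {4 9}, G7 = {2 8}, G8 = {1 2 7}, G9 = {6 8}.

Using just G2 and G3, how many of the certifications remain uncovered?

Union of G2, G3 = {2, 4, 5, 6, 7}.
Not covered: 1, 3, 8, 9 — 4 certifications.

4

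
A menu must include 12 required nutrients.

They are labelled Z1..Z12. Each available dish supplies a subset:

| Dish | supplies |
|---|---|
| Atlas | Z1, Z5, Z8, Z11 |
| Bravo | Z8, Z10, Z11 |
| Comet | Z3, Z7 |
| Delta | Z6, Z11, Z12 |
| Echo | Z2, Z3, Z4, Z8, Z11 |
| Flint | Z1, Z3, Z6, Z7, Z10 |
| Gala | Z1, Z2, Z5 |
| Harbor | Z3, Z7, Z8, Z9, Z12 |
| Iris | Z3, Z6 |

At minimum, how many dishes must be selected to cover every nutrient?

Atlas and Echo and Flint and Harbor together: Atlas ∪ Echo ∪ Flint ∪ Harbor = {Z1, Z2, Z3, Z4, Z5, Z6, Z7, Z8, Z9, Z10, Z11, Z12} — every nutrient is covered.
Only Harbor contains Z9, so Harbor is forced; the remaining 7 nutrients need at least 3 more dishes (each remaining dish adds at most 3) — so at least 4 dishes are needed, and 4 is optimal.

4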